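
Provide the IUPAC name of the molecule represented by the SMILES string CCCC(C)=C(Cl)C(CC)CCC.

5-chloro-6-ethyl-4-methylnon-4-ene

The longest carbon chain that includes the multiple bond has 9 carbons, so the parent hydride is nonane.
A C=C double bond in the chain gives the infix -ene-.
The numbering direction is chosen so that numbering from this end puts the double bond at C-4 rather than C-5.
With this numbering: the double bond between C-4 and C-5; a chloro group at C-5; an ethyl group at C-6; a methyl group at C-4.
Substituent prefixes are cited in alphabetical order (multiplying prefixes like di-/tri- are ignored for ordering).
Putting it together: 5-chloro-6-ethyl-4-methylnon-4-ene.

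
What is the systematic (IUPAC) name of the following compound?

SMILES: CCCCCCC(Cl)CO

2-chlorooctan-1-ol

Counting along the main chain through the –OH group gives 8 carbons: the parent is octane.
An alcohol (–OH) is the principal characteristic group, giving the suffix -ol.
The numbering direction is chosen so that numbering from this end puts the hydroxyl group at C-1 rather than C-8.
That gives the hydroxyl at C-1; a chloro group at C-2.
Putting it together: 2-chlorooctan-1-ol.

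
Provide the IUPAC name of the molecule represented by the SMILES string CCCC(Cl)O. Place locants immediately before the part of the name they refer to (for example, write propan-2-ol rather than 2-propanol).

The longest carbon chain that includes the –OH group has 4 carbons, so the parent hydride is butane.
An alcohol (–OH) is the principal characteristic group, giving the suffix -ol.
Number the chain so that numbering from this end puts the hydroxyl group at C-1 rather than C-4.
With this numbering: the hydroxyl at C-1; a chloro group at C-1.
Assembling the pieces gives 1-chlorobutan-1-ol.

1-chlorobutan-1-ol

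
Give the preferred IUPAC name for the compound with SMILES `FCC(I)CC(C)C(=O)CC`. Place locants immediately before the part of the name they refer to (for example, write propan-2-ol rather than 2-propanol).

The longest carbon chain that includes the carbonyl has 7 carbons, so the parent hydride is heptane.
A ketone (C=O on an internal carbon) is the principal characteristic group, giving the suffix -one.
Choose the numbering such that numbering from this end puts the carbonyl group at C-3 rather than C-5.
This places the carbonyl at C-3; a fluoro group at C-7; an iodo group at C-6; a methyl group at C-4.
The substituents are ordered alphabetically, ignoring any di-/tri- multipliers.
Putting it together: 7-fluoro-6-iodo-4-methylheptan-3-one.

7-fluoro-6-iodo-4-methylheptan-3-one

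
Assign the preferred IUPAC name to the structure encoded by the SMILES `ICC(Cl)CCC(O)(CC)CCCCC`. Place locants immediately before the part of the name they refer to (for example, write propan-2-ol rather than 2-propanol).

The longest carbon chain that includes the –OH group has 10 carbons, so the parent hydride is decane.
The principal characteristic group is an alcohol (–OH), named with the suffix -ol.
Number the chain so that numbering from this end puts the hydroxyl group at C-5 rather than C-6.
That gives the hydroxyl at C-5; a chloro group at C-2; an ethyl group at C-5; an iodo group at C-1.
Prefixes are listed alphabetically: chloro, ethyl, iodo.
The name is 2-chloro-5-ethyl-1-iododecan-5-ol.

2-chloro-5-ethyl-1-iododecan-5-ol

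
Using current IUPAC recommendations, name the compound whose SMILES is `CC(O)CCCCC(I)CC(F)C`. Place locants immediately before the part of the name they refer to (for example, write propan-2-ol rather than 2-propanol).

9-fluoro-7-iododecan-2-ol

The longest chain bearing the –OH group is 10 carbons long (decane).
The highest-priority functional group is an alcohol (–OH), so the name ends in -ol.
Number the chain so that numbering from this end puts the hydroxyl group at C-2 rather than C-9.
That gives the hydroxyl at C-2; a fluoro group at C-9; an iodo group at C-7.
Prefixes are listed alphabetically: fluoro, iodo.
The name is 9-fluoro-7-iododecan-2-ol.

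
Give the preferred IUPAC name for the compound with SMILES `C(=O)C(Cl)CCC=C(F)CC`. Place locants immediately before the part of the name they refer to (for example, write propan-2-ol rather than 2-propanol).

The longest chain bearing the –CHO group and the multiple bond is 8 carbons long (octane).
The principal characteristic group is an aldehyde (terminal –CHO), named with the suffix -al.
The chain contains a C=C double bond, so the unsaturation ending is -ene.
Choose the numbering such that the aldehyde carbon is C-1 by definition.
With this numbering: the double bond between C-5 and C-6; a chloro group at C-2; a fluoro group at C-6.
Prefixes are listed alphabetically: chloro, fluoro.
Putting it together: 2-chloro-6-fluorooct-5-enal.

2-chloro-6-fluorooct-5-enal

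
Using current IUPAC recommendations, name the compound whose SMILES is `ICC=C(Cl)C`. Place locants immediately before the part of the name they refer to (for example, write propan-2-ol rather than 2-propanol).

3-chloro-1-iodobut-2-ene

The longest carbon chain that includes the multiple bond has 4 carbons, so the parent hydride is butane.
A C=C double bond in the chain gives the infix -ene-.
The numbering direction is chosen so that the substituent locant set {1,3} is lower than {2,4} at the first point of difference.
With this numbering: the double bond between C-2 and C-3; a chloro group at C-3; an iodo group at C-1.
Prefixes are listed alphabetically: chloro, iodo.
Assembling the pieces gives 3-chloro-1-iodobut-2-ene.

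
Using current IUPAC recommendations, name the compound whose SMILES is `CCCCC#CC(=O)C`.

oct-3-yn-2-one

Counting along the main chain through the carbonyl and the multiple bond gives 8 carbons: the parent is octane.
The highest-priority functional group is a ketone (C=O on an internal carbon), so the name ends in -one.
A C≡C triple bond in the chain gives the infix -yne-.
Choose the numbering such that numbering from this end puts the carbonyl group at C-2 rather than C-7.
This places the carbonyl at C-2; the triple bond between C-3 and C-4.
Putting it together: oct-3-yn-2-one.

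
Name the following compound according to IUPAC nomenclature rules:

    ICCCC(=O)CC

The longest chain bearing the carbonyl is 6 carbons long (hexane).
A ketone (C=O on an internal carbon) is the principal characteristic group, giving the suffix -one.
Choose the numbering such that numbering from this end puts the carbonyl group at C-3 rather than C-4.
This places the carbonyl at C-3; an iodo group at C-6.
The name is 6-iodohexan-3-one.

6-iodohexan-3-one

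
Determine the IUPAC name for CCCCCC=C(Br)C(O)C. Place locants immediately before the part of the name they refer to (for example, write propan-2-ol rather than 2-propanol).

3-bromonon-3-en-2-ol

The longest chain bearing the –OH group and the multiple bond is 9 carbons long (nonane).
The principal characteristic group is an alcohol (–OH), named with the suffix -ol.
The chain contains a C=C double bond, so the unsaturation ending is -ene.
Choose the numbering such that numbering from this end puts the hydroxyl group at C-2 rather than C-8.
That gives the hydroxyl at C-2; the double bond between C-3 and C-4; a bromo group at C-3.
Assembling the pieces gives 3-bromonon-3-en-2-ol.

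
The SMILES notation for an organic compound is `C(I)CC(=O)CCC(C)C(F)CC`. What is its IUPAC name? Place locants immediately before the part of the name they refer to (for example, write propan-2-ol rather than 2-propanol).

The longest carbon chain that includes the carbonyl has 9 carbons, so the parent hydride is nonane.
The principal characteristic group is a ketone (C=O on an internal carbon), named with the suffix -one.
Choose the numbering such that numbering from this end puts the carbonyl group at C-3 rather than C-7.
That gives the carbonyl at C-3; a fluoro group at C-7; an iodo group at C-1; a methyl group at C-6.
The substituents are ordered alphabetically, ignoring any di-/tri- multipliers.
Putting it together: 7-fluoro-1-iodo-6-methylnonan-3-one.

7-fluoro-1-iodo-6-methylnonan-3-one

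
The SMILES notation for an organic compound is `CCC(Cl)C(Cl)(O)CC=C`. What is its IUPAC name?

The longest chain bearing the –OH group and the multiple bond is 7 carbons long (heptane).
The highest-priority functional group is an alcohol (–OH), so the name ends in -ol.
A C=C double bond in the chain gives the infix -ene-.
The numbering direction is chosen so that numbering from this end puts the double bond at C-1 rather than C-6.
This places the hydroxyl at C-4; the double bond between C-1 and C-2; chloro groups at C-4 and C-5.
The name is 4,5-dichlorohept-1-en-4-ol.

4,5-dichlorohept-1-en-4-ol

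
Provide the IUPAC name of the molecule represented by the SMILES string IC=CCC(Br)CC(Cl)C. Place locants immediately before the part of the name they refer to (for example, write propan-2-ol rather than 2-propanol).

4-bromo-6-chloro-1-iodohept-1-ene

Counting along the main chain through the multiple bond gives 7 carbons: the parent is heptane.
There is one C=C double bond, indicated by the ending -ene.
Number the chain so that numbering from this end puts the double bond at C-1 rather than C-6.
With this numbering: the double bond between C-1 and C-2; a bromo group at C-4; a chloro group at C-6; an iodo group at C-1.
Substituent prefixes are cited in alphabetical order (multiplying prefixes like di-/tri- are ignored for ordering).
Putting it together: 4-bromo-6-chloro-1-iodohept-1-ene.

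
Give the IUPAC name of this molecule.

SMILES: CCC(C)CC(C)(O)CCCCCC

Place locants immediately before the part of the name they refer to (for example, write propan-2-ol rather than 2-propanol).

Counting along the main chain through the –OH group gives 11 carbons: the parent is undecane.
The highest-priority functional group is an alcohol (–OH), so the name ends in -ol.
The numbering direction is chosen so that numbering from this end puts the hydroxyl group at C-5 rather than C-7.
That gives the hydroxyl at C-5; methyl groups at C-3 and C-5.
Putting it together: 3,5-dimethylundecan-5-ol.

3,5-dimethylundecan-5-ol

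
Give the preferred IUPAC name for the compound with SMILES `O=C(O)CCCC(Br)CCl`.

The longest chain bearing the –COOH group is 6 carbons long (hexane).
The principal characteristic group is a carboxylic acid (terminal –COOH), named with the suffix -oic acid.
Choose the numbering such that the carboxylic acid carbon is C-1 by definition.
This places a bromo group at C-5; a chloro group at C-6.
Substituent prefixes are cited in alphabetical order (multiplying prefixes like di-/tri- are ignored for ordering).
The name is 5-bromo-6-chlorohexanoic acid.

5-bromo-6-chlorohexanoic acid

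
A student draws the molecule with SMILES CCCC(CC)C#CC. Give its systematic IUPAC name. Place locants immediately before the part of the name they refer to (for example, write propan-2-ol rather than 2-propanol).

The longest carbon chain that includes the multiple bond has 7 carbons, so the parent hydride is heptane.
There is one C≡C triple bond, indicated by the ending -yne.
Number the chain so that numbering from this end puts the triple bond at C-2 rather than C-5.
With this numbering: the triple bond between C-2 and C-3; an ethyl group at C-4.
Putting it together: 4-ethylhept-2-yne.

4-ethylhept-2-yne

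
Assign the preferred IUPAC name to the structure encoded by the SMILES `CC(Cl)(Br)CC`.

2-bromo-2-chlorobutane

The longest carbon chain is 4 atoms: the parent is butane.
The numbering direction is chosen so that the substituent locant set {2,2} is lower than {3,3} at the first point of difference.
This places a bromo group at C-2; a chloro group at C-2.
Prefixes are listed alphabetically: bromo, chloro.
The name is 2-bromo-2-chlorobutane.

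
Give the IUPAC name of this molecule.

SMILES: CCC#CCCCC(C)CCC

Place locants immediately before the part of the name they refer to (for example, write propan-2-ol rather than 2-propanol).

The longest carbon chain that includes the multiple bond has 11 carbons, so the parent hydride is undecane.
The chain contains a C≡C triple bond, so the unsaturation ending is -yne.
The numbering direction is chosen so that numbering from this end puts the triple bond at C-3 rather than C-8.
That gives the triple bond between C-3 and C-4; a methyl group at C-8.
The name is 8-methylundec-3-yne.

8-methylundec-3-yne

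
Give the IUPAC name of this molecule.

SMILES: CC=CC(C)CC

4-methylhex-2-ene

The longest chain bearing the multiple bond is 6 carbons long (hexane).
The chain contains a C=C double bond, so the unsaturation ending is -ene.
Choose the numbering such that numbering from this end puts the double bond at C-2 rather than C-4.
With this numbering: the double bond between C-2 and C-3; a methyl group at C-4.
The name is 4-methylhex-2-ene.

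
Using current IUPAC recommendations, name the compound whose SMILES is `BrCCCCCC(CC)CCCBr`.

1,9-dibromo-4-ethylnonane

The longest continuous carbon chain has 9 atoms, so the parent hydride is nonane.
Number the chain so that the substituent locant set {1,4,9} is lower than {1,6,9} at the first point of difference.
This places bromo groups at C-1 and C-9; an ethyl group at C-4.
Substituent prefixes are cited in alphabetical order (multiplying prefixes like di-/tri- are ignored for ordering).
Assembling the pieces gives 1,9-dibromo-4-ethylnonane.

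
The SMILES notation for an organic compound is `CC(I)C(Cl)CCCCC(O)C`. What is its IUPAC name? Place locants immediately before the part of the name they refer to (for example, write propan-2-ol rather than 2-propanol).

7-chloro-8-iodononan-2-ol

The longest chain bearing the –OH group is 9 carbons long (nonane).
The highest-priority functional group is an alcohol (–OH), so the name ends in -ol.
Number the chain so that numbering from this end puts the hydroxyl group at C-2 rather than C-8.
With this numbering: the hydroxyl at C-2; a chloro group at C-7; an iodo group at C-8.
Substituent prefixes are cited in alphabetical order (multiplying prefixes like di-/tri- are ignored for ordering).
The name is 7-chloro-8-iodononan-2-ol.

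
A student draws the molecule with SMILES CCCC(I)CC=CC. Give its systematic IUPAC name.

5-iodooct-2-ene

Counting along the main chain through the multiple bond gives 8 carbons: the parent is octane.
The chain contains a C=C double bond, so the unsaturation ending is -ene.
The numbering direction is chosen so that numbering from this end puts the double bond at C-2 rather than C-6.
That gives the double bond between C-2 and C-3; an iodo group at C-5.
Putting it together: 5-iodooct-2-ene.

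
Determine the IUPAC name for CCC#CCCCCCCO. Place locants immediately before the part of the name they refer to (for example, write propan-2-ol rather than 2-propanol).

dec-7-yn-1-ol

Counting along the main chain through the –OH group and the multiple bond gives 10 carbons: the parent is decane.
An alcohol (–OH) is the principal characteristic group, giving the suffix -ol.
A C≡C triple bond in the chain gives the infix -yne-.
Choose the numbering such that numbering from this end puts the hydroxyl group at C-1 rather than C-10.
That gives the hydroxyl at C-1; the triple bond between C-7 and C-8.
Putting it together: dec-7-yn-1-ol.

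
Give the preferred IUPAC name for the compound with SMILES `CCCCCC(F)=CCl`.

The longest carbon chain that includes the multiple bond has 7 carbons, so the parent hydride is heptane.
There is one C=C double bond, indicated by the ending -ene.
Number the chain so that numbering from this end puts the double bond at C-1 rather than C-6.
With this numbering: the double bond between C-1 and C-2; a chloro group at C-1; a fluoro group at C-2.
Prefixes are listed alphabetically: chloro, fluoro.
Assembling the pieces gives 1-chloro-2-fluorohept-1-ene.

1-chloro-2-fluorohept-1-ene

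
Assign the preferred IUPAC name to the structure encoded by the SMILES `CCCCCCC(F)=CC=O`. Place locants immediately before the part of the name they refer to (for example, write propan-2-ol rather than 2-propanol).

3-fluoronon-2-enal

Counting along the main chain through the –CHO group and the multiple bond gives 9 carbons: the parent is nonane.
The principal characteristic group is an aldehyde (terminal –CHO), named with the suffix -al.
The chain contains a C=C double bond, so the unsaturation ending is -ene.
Choose the numbering such that the aldehyde carbon is C-1 by definition.
This places the double bond between C-2 and C-3; a fluoro group at C-3.
Putting it together: 3-fluoronon-2-enal.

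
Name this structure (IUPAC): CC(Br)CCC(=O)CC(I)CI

7-bromo-1,2-diiodooctan-4-one

The longest chain bearing the carbonyl is 8 carbons long (octane).
The highest-priority functional group is a ketone (C=O on an internal carbon), so the name ends in -one.
Number the chain so that numbering from this end puts the carbonyl group at C-4 rather than C-5.
This places the carbonyl at C-4; a bromo group at C-7; iodo groups at C-1 and C-2.
The substituents are ordered alphabetically, ignoring any di-/tri- multipliers.
The name is 7-bromo-1,2-diiodooctan-4-one.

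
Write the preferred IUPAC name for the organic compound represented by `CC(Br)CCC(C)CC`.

2-bromo-5-methylheptane

The longest carbon chain is 7 atoms: the parent is heptane.
Choose the numbering such that the substituent locant set {2,5} is lower than {3,6} at the first point of difference.
With this numbering: a bromo group at C-2; a methyl group at C-5.
The substituents are ordered alphabetically, ignoring any di-/tri- multipliers.
The name is 2-bromo-5-methylheptane.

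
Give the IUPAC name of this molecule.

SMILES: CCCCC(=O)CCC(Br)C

2-bromononan-5-one

Counting along the main chain through the carbonyl gives 9 carbons: the parent is nonane.
The principal characteristic group is a ketone (C=O on an internal carbon), named with the suffix -one.
Choose the numbering such that the substituent locant set {2} is lower than {8} at the first point of difference.
This places the carbonyl at C-5; a bromo group at C-2.
Assembling the pieces gives 2-bromononan-5-one.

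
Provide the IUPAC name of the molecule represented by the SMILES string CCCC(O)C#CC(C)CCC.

7-methyldec-5-yn-4-ol

The longest carbon chain that includes the –OH group and the multiple bond has 10 carbons, so the parent hydride is decane.
The highest-priority functional group is an alcohol (–OH), so the name ends in -ol.
There is one C≡C triple bond, indicated by the ending -yne.
Number the chain so that numbering from this end puts the hydroxyl group at C-4 rather than C-7.
With this numbering: the hydroxyl at C-4; the triple bond between C-5 and C-6; a methyl group at C-7.
The name is 7-methyldec-5-yn-4-ol.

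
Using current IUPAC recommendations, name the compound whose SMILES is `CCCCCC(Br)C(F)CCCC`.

6-bromo-5-fluoroundecane

The longest carbon chain is 11 atoms: the parent is undecane.
Number the chain so that the substituent locant set {5,6} is lower than {6,7} at the first point of difference.
With this numbering: a bromo group at C-6; a fluoro group at C-5.
The substituents are ordered alphabetically, ignoring any di-/tri- multipliers.
The name is 6-bromo-5-fluoroundecane.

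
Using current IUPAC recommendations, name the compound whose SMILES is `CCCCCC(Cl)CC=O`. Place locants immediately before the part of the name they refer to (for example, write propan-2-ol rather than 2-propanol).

Counting along the main chain through the –CHO group gives 8 carbons: the parent is octane.
The principal characteristic group is an aldehyde (terminal –CHO), named with the suffix -al.
The numbering direction is chosen so that the aldehyde carbon is C-1 by definition.
That gives a chloro group at C-3.
The name is 3-chlorooctanal.

3-chlorooctanal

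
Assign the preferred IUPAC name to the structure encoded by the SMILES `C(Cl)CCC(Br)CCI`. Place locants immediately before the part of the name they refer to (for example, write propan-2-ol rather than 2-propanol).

3-bromo-6-chloro-1-iodohexane

The longest continuous carbon chain has 6 atoms, so the parent hydride is hexane.
The numbering direction is chosen so that the substituent locant set {1,3,6} is lower than {1,4,6} at the first point of difference.
That gives a bromo group at C-3; a chloro group at C-6; an iodo group at C-1.
The substituents are ordered alphabetically, ignoring any di-/tri- multipliers.
Assembling the pieces gives 3-bromo-6-chloro-1-iodohexane.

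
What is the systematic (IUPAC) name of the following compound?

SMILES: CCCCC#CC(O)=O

hept-2-ynoic acid

Counting along the main chain through the –COOH group and the multiple bond gives 7 carbons: the parent is heptane.
The highest-priority functional group is a carboxylic acid (terminal –COOH), so the name ends in -oic acid.
There is one C≡C triple bond, indicated by the ending -yne.
Number the chain so that the carboxylic acid carbon is C-1 by definition.
This places the triple bond between C-2 and C-3.
The name is hept-2-ynoic acid.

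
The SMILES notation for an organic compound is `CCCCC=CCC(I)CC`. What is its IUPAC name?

3-iododec-5-ene

The longest carbon chain that includes the multiple bond has 10 carbons, so the parent hydride is decane.
A C=C double bond in the chain gives the infix -ene-.
Choose the numbering such that the substituent locant set {3} is lower than {8} at the first point of difference.
This places the double bond between C-5 and C-6; an iodo group at C-3.
The name is 3-iododec-5-ene.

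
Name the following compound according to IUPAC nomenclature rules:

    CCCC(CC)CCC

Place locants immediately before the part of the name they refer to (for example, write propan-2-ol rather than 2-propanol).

4-ethylheptane

The longest carbon chain is 7 atoms: the parent is heptane.
Both numbering directions give the same locant set; either may be used.
This places an ethyl group at C-4.
Assembling the pieces gives 4-ethylheptane.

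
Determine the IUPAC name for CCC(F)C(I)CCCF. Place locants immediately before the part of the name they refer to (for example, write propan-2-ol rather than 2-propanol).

1,5-difluoro-4-iodoheptane

The longest carbon chain is 7 atoms: the parent is heptane.
The numbering direction is chosen so that the substituent locant set {1,4,5} is lower than {3,4,7} at the first point of difference.
This places fluoro groups at C-1 and C-5; an iodo group at C-4.
Prefixes are listed alphabetically: fluoro, iodo.
The name is 1,5-difluoro-4-iodoheptane.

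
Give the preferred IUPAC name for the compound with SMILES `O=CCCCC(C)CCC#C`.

5-methylnon-8-ynal

Counting along the main chain through the –CHO group and the multiple bond gives 9 carbons: the parent is nonane.
The principal characteristic group is an aldehyde (terminal –CHO), named with the suffix -al.
A C≡C triple bond in the chain gives the infix -yne-.
Number the chain so that the aldehyde carbon is C-1 by definition.
That gives the triple bond between C-8 and C-9; a methyl group at C-5.
Assembling the pieces gives 5-methylnon-8-ynal.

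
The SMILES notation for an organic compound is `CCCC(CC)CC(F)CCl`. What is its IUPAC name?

The longest continuous carbon chain has 7 atoms, so the parent hydride is heptane.
The numbering direction is chosen so that the substituent locant set {1,2,4} is lower than {4,6,7} at the first point of difference.
This places a chloro group at C-1; an ethyl group at C-4; a fluoro group at C-2.
The substituents are ordered alphabetically, ignoring any di-/tri- multipliers.
Putting it together: 1-chloro-4-ethyl-2-fluoroheptane.

1-chloro-4-ethyl-2-fluoroheptane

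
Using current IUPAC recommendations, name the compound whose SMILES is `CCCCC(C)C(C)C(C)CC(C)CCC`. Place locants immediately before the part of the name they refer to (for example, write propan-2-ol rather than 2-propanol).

4,6,7,8-tetramethyldodecane

The parent chain contains 12 carbons (dodecane).
Choose the numbering such that the substituent locant set {4,6,7,8} is lower than {5,6,7,9} at the first point of difference.
With this numbering: methyl groups at C-4 and C-6 and C-7 and C-8.
The name is 4,6,7,8-tetramethyldodecane.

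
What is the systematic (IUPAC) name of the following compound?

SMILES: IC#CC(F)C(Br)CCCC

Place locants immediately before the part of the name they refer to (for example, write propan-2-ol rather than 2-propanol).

4-bromo-3-fluoro-1-iodooct-1-yne

Counting along the main chain through the multiple bond gives 8 carbons: the parent is octane.
The chain contains a C≡C triple bond, so the unsaturation ending is -yne.
Number the chain so that numbering from this end puts the triple bond at C-1 rather than C-7.
That gives the triple bond between C-1 and C-2; a bromo group at C-4; a fluoro group at C-3; an iodo group at C-1.
The substituents are ordered alphabetically, ignoring any di-/tri- multipliers.
Putting it together: 4-bromo-3-fluoro-1-iodooct-1-yne.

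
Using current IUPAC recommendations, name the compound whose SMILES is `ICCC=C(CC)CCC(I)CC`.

Counting along the main chain through the multiple bond gives 9 carbons: the parent is nonane.
There is one C=C double bond, indicated by the ending -ene.
Number the chain so that numbering from this end puts the double bond at C-3 rather than C-6.
That gives the double bond between C-3 and C-4; an ethyl group at C-4; iodo groups at C-1 and C-7.
Substituent prefixes are cited in alphabetical order (multiplying prefixes like di-/tri- are ignored for ordering).
Putting it together: 4-ethyl-1,7-diiodonon-3-ene.

4-ethyl-1,7-diiodonon-3-ene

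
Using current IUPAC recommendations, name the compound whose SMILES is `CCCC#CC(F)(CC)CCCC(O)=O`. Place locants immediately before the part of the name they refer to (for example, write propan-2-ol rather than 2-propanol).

5-ethyl-5-fluorodec-6-ynoic acid

The longest chain bearing the –COOH group and the multiple bond is 10 carbons long (decane).
The principal characteristic group is a carboxylic acid (terminal –COOH), named with the suffix -oic acid.
A C≡C triple bond in the chain gives the infix -yne-.
Choose the numbering such that the carboxylic acid carbon is C-1 by definition.
This places the triple bond between C-6 and C-7; an ethyl group at C-5; a fluoro group at C-5.
Substituent prefixes are cited in alphabetical order (multiplying prefixes like di-/tri- are ignored for ordering).
The name is 5-ethyl-5-fluorodec-6-ynoic acid.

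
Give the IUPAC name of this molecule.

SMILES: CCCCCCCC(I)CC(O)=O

3-iododecanoic acid

The longest carbon chain that includes the –COOH group has 10 carbons, so the parent hydride is decane.
A carboxylic acid (terminal –COOH) is the principal characteristic group, giving the suffix -oic acid.
The numbering direction is chosen so that the carboxylic acid carbon is C-1 by definition.
This places an iodo group at C-3.
Assembling the pieces gives 3-iododecanoic acid.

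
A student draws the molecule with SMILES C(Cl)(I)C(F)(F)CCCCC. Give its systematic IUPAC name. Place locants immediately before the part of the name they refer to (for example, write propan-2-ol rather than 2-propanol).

1-chloro-2,2-difluoro-1-iodoheptane

The longest continuous carbon chain has 7 atoms, so the parent hydride is heptane.
Choose the numbering such that the substituent locant set {1,1,2,2} is lower than {6,6,7,7} at the first point of difference.
That gives a chloro group at C-1; two fluoro groups at C-2; an iodo group at C-1.
The substituents are ordered alphabetically, ignoring any di-/tri- multipliers.
The name is 1-chloro-2,2-difluoro-1-iodoheptane.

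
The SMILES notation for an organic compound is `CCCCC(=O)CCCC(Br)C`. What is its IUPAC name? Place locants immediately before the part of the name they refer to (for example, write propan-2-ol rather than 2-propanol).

9-bromodecan-5-one

Counting along the main chain through the carbonyl gives 10 carbons: the parent is decane.
The principal characteristic group is a ketone (C=O on an internal carbon), named with the suffix -one.
The numbering direction is chosen so that numbering from this end puts the carbonyl group at C-5 rather than C-6.
This places the carbonyl at C-5; a bromo group at C-9.
Putting it together: 9-bromodecan-5-one.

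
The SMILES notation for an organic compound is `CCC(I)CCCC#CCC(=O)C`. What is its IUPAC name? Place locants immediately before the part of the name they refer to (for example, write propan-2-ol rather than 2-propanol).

9-iodoundec-4-yn-2-one

The longest chain bearing the carbonyl and the multiple bond is 11 carbons long (undecane).
The highest-priority functional group is a ketone (C=O on an internal carbon), so the name ends in -one.
The chain contains a C≡C triple bond, so the unsaturation ending is -yne.
Number the chain so that numbering from this end puts the carbonyl group at C-2 rather than C-10.
With this numbering: the carbonyl at C-2; the triple bond between C-4 and C-5; an iodo group at C-9.
Putting it together: 9-iodoundec-4-yn-2-one.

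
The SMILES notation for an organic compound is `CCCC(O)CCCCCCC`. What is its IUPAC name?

The longest chain bearing the –OH group is 11 carbons long (undecane).
The highest-priority functional group is an alcohol (–OH), so the name ends in -ol.
The numbering direction is chosen so that numbering from this end puts the hydroxyl group at C-4 rather than C-8.
With this numbering: the hydroxyl at C-4.
Assembling the pieces gives undecan-4-ol.

undecan-4-ol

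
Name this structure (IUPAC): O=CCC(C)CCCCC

3-methyloctanal

Counting along the main chain through the –CHO group gives 8 carbons: the parent is octane.
An aldehyde (terminal –CHO) is the principal characteristic group, giving the suffix -al.
Number the chain so that the aldehyde carbon is C-1 by definition.
With this numbering: a methyl group at C-3.
Assembling the pieces gives 3-methyloctanal.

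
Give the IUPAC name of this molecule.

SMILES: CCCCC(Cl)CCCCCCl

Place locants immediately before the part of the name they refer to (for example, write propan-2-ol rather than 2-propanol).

The parent chain contains 10 carbons (decane).
The numbering direction is chosen so that the substituent locant set {1,6} is lower than {5,10} at the first point of difference.
With this numbering: chloro groups at C-1 and C-6.
Assembling the pieces gives 1,6-dichlorodecane.

1,6-dichlorodecane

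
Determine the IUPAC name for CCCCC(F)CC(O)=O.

3-fluoroheptanoic acid

Counting along the main chain through the –COOH group gives 7 carbons: the parent is heptane.
The highest-priority functional group is a carboxylic acid (terminal –COOH), so the name ends in -oic acid.
Number the chain so that the carboxylic acid carbon is C-1 by definition.
With this numbering: a fluoro group at C-3.
The name is 3-fluoroheptanoic acid.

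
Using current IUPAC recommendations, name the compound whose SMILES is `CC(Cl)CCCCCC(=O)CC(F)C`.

10-chloro-2-fluoroundecan-4-one

Counting along the main chain through the carbonyl gives 11 carbons: the parent is undecane.
The principal characteristic group is a ketone (C=O on an internal carbon), named with the suffix -one.
Number the chain so that numbering from this end puts the carbonyl group at C-4 rather than C-8.
That gives the carbonyl at C-4; a chloro group at C-10; a fluoro group at C-2.
The substituents are ordered alphabetically, ignoring any di-/tri- multipliers.
Assembling the pieces gives 10-chloro-2-fluoroundecan-4-one.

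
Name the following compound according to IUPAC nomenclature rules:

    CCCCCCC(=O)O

Counting along the main chain through the –COOH group gives 7 carbons: the parent is heptane.
The principal characteristic group is a carboxylic acid (terminal –COOH), named with the suffix -oic acid.
Choose the numbering such that the carboxylic acid carbon is C-1 by definition.
Assembling the pieces gives heptanoic acid.

heptanoic acid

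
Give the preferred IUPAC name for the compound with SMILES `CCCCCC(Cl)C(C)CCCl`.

The parent chain contains 9 carbons (nonane).
Number the chain so that the substituent locant set {1,3,4} is lower than {6,7,9} at the first point of difference.
With this numbering: chloro groups at C-1 and C-4; a methyl group at C-3.
The substituents are ordered alphabetically, ignoring any di-/tri- multipliers.
Assembling the pieces gives 1,4-dichloro-3-methylnonane.

1,4-dichloro-3-methylnonane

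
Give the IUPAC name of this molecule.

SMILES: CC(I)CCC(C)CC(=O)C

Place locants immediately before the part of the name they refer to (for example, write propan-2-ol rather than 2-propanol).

7-iodo-4-methyloctan-2-one

Counting along the main chain through the carbonyl gives 8 carbons: the parent is octane.
A ketone (C=O on an internal carbon) is the principal characteristic group, giving the suffix -one.
The numbering direction is chosen so that numbering from this end puts the carbonyl group at C-2 rather than C-7.
With this numbering: the carbonyl at C-2; an iodo group at C-7; a methyl group at C-4.
Substituent prefixes are cited in alphabetical order (multiplying prefixes like di-/tri- are ignored for ordering).
Assembling the pieces gives 7-iodo-4-methyloctan-2-one.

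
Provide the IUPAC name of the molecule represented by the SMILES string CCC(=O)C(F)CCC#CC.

The longest carbon chain that includes the carbonyl and the multiple bond has 9 carbons, so the parent hydride is nonane.
The highest-priority functional group is a ketone (C=O on an internal carbon), so the name ends in -one.
There is one C≡C triple bond, indicated by the ending -yne.
The numbering direction is chosen so that numbering from this end puts the carbonyl group at C-3 rather than C-7.
This places the carbonyl at C-3; the triple bond between C-7 and C-8; a fluoro group at C-4.
The name is 4-fluoronon-7-yn-3-one.

4-fluoronon-7-yn-3-one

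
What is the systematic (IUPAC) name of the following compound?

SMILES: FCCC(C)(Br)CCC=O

4-bromo-6-fluoro-4-methylhexanal

The longest chain bearing the –CHO group is 6 carbons long (hexane).
The principal characteristic group is an aldehyde (terminal –CHO), named with the suffix -al.
Number the chain so that the aldehyde carbon is C-1 by definition.
This places a bromo group at C-4; a fluoro group at C-6; a methyl group at C-4.
Prefixes are listed alphabetically: bromo, fluoro, methyl.
Assembling the pieces gives 4-bromo-6-fluoro-4-methylhexanal.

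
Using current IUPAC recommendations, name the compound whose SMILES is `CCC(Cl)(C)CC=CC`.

The longest chain bearing the multiple bond is 7 carbons long (heptane).
The chain contains a C=C double bond, so the unsaturation ending is -ene.
Choose the numbering such that numbering from this end puts the double bond at C-2 rather than C-5.
This places the double bond between C-2 and C-3; a chloro group at C-5; a methyl group at C-5.
Substituent prefixes are cited in alphabetical order (multiplying prefixes like di-/tri- are ignored for ordering).
Assembling the pieces gives 5-chloro-5-methylhept-2-ene.

5-chloro-5-methylhept-2-ene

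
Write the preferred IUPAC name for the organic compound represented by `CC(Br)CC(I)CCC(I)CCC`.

The longest carbon chain is 10 atoms: the parent is decane.
Choose the numbering such that the substituent locant set {2,4,7} is lower than {4,7,9} at the first point of difference.
That gives a bromo group at C-2; iodo groups at C-4 and C-7.
The substituents are ordered alphabetically, ignoring any di-/tri- multipliers.
The name is 2-bromo-4,7-diiododecane.

2-bromo-4,7-diiododecane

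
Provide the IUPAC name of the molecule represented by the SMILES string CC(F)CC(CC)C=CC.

4-ethyl-6-fluorohept-2-ene

Counting along the main chain through the multiple bond gives 7 carbons: the parent is heptane.
There is one C=C double bond, indicated by the ending -ene.
Choose the numbering such that numbering from this end puts the double bond at C-2 rather than C-5.
This places the double bond between C-2 and C-3; an ethyl group at C-4; a fluoro group at C-6.
Substituent prefixes are cited in alphabetical order (multiplying prefixes like di-/tri- are ignored for ordering).
Putting it together: 4-ethyl-6-fluorohept-2-ene.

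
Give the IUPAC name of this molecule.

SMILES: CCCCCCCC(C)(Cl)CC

3-chloro-3-methyldecane

The longest carbon chain is 10 atoms: the parent is decane.
The numbering direction is chosen so that the substituent locant set {3,3} is lower than {8,8} at the first point of difference.
This places a chloro group at C-3; a methyl group at C-3.
The substituents are ordered alphabetically, ignoring any di-/tri- multipliers.
Assembling the pieces gives 3-chloro-3-methyldecane.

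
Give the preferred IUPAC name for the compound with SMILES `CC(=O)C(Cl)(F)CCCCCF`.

3-chloro-3,8-difluorooctan-2-one

The longest chain bearing the carbonyl is 8 carbons long (octane).
A ketone (C=O on an internal carbon) is the principal characteristic group, giving the suffix -one.
The numbering direction is chosen so that numbering from this end puts the carbonyl group at C-2 rather than C-7.
With this numbering: the carbonyl at C-2; a chloro group at C-3; fluoro groups at C-3 and C-8.
Substituent prefixes are cited in alphabetical order (multiplying prefixes like di-/tri- are ignored for ordering).
The name is 3-chloro-3,8-difluorooctan-2-one.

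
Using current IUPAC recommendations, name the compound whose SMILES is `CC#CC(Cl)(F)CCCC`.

4-chloro-4-fluorooct-2-yne

Counting along the main chain through the multiple bond gives 8 carbons: the parent is octane.
The chain contains a C≡C triple bond, so the unsaturation ending is -yne.
Number the chain so that numbering from this end puts the triple bond at C-2 rather than C-6.
This places the triple bond between C-2 and C-3; a chloro group at C-4; a fluoro group at C-4.
The substituents are ordered alphabetically, ignoring any di-/tri- multipliers.
Assembling the pieces gives 4-chloro-4-fluorooct-2-yne.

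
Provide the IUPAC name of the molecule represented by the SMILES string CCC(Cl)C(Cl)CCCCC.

The longest carbon chain is 9 atoms: the parent is nonane.
Number the chain so that the substituent locant set {3,4} is lower than {6,7} at the first point of difference.
With this numbering: chloro groups at C-3 and C-4.
The name is 3,4-dichlorononane.

3,4-dichlorononane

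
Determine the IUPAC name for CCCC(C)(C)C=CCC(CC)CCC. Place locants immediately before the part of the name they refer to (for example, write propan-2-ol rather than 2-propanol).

8-ethyl-4,4-dimethylundec-5-ene

The longest carbon chain that includes the multiple bond has 11 carbons, so the parent hydride is undecane.
There is one C=C double bond, indicated by the ending -ene.
The numbering direction is chosen so that numbering from this end puts the double bond at C-5 rather than C-6.
With this numbering: the double bond between C-5 and C-6; an ethyl group at C-8; two methyl groups at C-4.
Substituent prefixes are cited in alphabetical order (multiplying prefixes like di-/tri- are ignored for ordering).
Assembling the pieces gives 8-ethyl-4,4-dimethylundec-5-ene.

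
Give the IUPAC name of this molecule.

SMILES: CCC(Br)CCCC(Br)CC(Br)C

2,4,8-tribromodecane

The longest continuous carbon chain has 10 atoms, so the parent hydride is decane.
The numbering direction is chosen so that the substituent locant set {2,4,8} is lower than {3,7,9} at the first point of difference.
That gives bromo groups at C-2 and C-4 and C-8.
Assembling the pieces gives 2,4,8-tribromodecane.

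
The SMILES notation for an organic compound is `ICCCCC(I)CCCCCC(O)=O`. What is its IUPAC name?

Counting along the main chain through the –COOH group gives 11 carbons: the parent is undecane.
A carboxylic acid (terminal –COOH) is the principal characteristic group, giving the suffix -oic acid.
Number the chain so that the carboxylic acid carbon is C-1 by definition.
That gives iodo groups at C-7 and C-11.
Assembling the pieces gives 7,11-diiodoundecanoic acid.

7,11-diiodoundecanoic acid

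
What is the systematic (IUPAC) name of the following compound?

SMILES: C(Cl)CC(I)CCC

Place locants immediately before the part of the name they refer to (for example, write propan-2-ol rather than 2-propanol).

The parent chain contains 6 carbons (hexane).
Choose the numbering such that the substituent locant set {1,3} is lower than {4,6} at the first point of difference.
This places a chloro group at C-1; an iodo group at C-3.
Prefixes are listed alphabetically: chloro, iodo.
Assembling the pieces gives 1-chloro-3-iodohexane.

1-chloro-3-iodohexane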